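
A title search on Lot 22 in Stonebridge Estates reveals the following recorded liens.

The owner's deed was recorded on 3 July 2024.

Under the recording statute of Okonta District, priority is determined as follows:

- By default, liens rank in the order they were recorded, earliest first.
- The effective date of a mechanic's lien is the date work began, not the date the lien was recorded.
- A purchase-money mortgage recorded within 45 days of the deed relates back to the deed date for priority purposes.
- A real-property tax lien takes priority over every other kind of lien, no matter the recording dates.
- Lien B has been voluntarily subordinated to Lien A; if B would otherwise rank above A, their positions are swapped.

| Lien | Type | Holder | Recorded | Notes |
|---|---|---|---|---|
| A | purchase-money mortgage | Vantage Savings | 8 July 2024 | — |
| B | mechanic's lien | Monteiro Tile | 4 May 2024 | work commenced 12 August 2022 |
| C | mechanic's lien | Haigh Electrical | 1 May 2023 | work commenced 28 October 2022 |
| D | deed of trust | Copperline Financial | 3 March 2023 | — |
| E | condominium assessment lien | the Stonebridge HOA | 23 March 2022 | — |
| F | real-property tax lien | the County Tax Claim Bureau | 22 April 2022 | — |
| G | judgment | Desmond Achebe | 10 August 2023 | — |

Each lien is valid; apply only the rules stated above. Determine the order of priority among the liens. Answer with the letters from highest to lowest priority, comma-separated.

Effective dates after the stated exceptions: A was recorded within the 45-day window, so its effective date is the deed date 3 July 2024; B's effective date is 12 August 2022, when work began; C's effective date is 28 October 2022, when work began.
As a real-property tax lien, F is senior to every other lien.
The other liens, earliest effective date first: E (23 March 2022), B (12 August 2022), C (28 October 2022), D (3 March 2023), G (10 August 2023), A (3 July 2024).
Because B would otherwise rank above A, the subordination swaps them.

F, E, A, C, D, G, B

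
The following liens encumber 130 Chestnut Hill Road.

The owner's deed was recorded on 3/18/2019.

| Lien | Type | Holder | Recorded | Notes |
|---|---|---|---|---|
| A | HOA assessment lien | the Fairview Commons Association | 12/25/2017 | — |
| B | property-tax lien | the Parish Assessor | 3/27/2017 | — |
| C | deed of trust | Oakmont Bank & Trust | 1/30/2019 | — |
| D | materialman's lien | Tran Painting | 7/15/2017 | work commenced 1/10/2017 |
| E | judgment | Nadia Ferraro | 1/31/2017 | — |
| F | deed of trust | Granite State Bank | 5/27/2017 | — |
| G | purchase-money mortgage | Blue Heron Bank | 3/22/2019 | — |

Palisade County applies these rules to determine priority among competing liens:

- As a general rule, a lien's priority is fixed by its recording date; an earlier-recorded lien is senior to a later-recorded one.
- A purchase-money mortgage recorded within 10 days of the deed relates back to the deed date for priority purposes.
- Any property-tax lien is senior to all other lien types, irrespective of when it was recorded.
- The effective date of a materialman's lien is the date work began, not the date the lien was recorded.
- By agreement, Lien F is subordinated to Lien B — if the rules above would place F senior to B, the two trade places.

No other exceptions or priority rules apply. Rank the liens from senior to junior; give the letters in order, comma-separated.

B, D, E, F, A, C, G

First, effective dates: D is treated as recorded 1/10/2017, the work-commencement date; G's effective date is the deed date, 3/18/2019.
B, as a property-tax lien, has superpriority and ranks first.
The other liens, earliest effective date first: D (1/10/2017), E (1/31/2017), F (5/27/2017), A (12/25/2017), C (1/30/2019), G (3/18/2019).
Since F is not senior to B, the subordination leaves the order unchanged.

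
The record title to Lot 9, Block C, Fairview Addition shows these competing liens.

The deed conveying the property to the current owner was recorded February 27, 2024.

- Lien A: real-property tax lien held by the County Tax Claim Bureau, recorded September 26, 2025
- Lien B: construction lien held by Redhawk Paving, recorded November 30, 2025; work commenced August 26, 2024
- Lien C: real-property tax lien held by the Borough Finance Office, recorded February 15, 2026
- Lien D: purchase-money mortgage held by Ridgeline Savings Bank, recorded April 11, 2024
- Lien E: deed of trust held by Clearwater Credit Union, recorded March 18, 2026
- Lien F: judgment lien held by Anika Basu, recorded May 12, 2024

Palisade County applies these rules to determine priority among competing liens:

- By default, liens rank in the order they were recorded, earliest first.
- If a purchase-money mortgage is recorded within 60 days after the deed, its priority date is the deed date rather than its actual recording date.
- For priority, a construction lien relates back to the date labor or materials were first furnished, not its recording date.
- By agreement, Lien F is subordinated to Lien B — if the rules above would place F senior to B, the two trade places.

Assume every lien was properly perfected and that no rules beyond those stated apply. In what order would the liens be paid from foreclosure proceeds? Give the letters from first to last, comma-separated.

First, effective dates: B relates back to August 26, 2024 (work commenced); D was recorded within the 60-day window, so its effective date is the deed date February 27, 2024.
Ordering by effective date: D (February 27, 2024), F (May 12, 2024), B (August 26, 2024), A (September 26, 2025), C (February 15, 2026), E (March 18, 2026).
F is senior to B before the subordination, so the two trade places.

D, B, F, A, C, E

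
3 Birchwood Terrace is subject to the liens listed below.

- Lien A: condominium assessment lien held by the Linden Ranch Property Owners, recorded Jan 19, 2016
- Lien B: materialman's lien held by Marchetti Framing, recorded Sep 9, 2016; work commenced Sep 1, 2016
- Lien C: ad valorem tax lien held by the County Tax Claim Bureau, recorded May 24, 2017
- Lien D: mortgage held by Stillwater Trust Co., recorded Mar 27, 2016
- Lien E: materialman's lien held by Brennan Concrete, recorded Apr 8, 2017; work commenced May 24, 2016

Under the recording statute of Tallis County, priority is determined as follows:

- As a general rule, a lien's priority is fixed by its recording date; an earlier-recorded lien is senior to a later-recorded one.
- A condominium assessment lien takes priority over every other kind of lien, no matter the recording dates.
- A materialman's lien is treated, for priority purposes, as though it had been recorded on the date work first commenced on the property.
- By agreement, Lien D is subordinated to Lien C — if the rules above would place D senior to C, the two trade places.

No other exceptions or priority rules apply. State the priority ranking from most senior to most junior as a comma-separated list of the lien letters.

A, C, E, B, D

Effective dates after the stated exceptions: B's effective date is Sep 1, 2016, when work began; E is treated as recorded May 24, 2016, the work-commencement date.
A is a condominium assessment lien and takes priority over every other lien.
The other liens, earliest effective date first: D (Mar 27, 2016), E (May 24, 2016), B (Sep 1, 2016), C (May 24, 2017).
The subordination applies — D was senior to C — so D and C swap.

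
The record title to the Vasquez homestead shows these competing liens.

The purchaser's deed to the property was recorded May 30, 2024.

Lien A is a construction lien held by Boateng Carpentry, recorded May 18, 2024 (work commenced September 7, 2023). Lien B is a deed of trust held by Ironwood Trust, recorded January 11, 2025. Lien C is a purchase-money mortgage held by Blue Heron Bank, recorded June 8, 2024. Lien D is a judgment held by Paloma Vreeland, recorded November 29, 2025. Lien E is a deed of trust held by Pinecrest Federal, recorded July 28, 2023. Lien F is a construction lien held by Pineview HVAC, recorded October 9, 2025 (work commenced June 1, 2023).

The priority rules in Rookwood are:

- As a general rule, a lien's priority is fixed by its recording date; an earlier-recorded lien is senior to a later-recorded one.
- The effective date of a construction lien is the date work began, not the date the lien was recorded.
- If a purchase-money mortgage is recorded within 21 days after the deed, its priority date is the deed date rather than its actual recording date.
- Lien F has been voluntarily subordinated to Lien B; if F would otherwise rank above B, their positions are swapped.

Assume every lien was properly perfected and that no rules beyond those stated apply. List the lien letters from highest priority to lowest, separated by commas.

B, E, A, C, F, D

First, effective dates: A is treated as recorded September 7, 2023, the work-commencement date; C was recorded within the 21-day window, so its effective date is the deed date May 30, 2024; F's effective date is June 1, 2023, when work began.
By effective date, earliest first: F (June 1, 2023), E (July 28, 2023), A (September 7, 2023), C (May 30, 2024), B (January 11, 2025), D (November 29, 2025).
The subordination applies — F was senior to B — so F and B swap.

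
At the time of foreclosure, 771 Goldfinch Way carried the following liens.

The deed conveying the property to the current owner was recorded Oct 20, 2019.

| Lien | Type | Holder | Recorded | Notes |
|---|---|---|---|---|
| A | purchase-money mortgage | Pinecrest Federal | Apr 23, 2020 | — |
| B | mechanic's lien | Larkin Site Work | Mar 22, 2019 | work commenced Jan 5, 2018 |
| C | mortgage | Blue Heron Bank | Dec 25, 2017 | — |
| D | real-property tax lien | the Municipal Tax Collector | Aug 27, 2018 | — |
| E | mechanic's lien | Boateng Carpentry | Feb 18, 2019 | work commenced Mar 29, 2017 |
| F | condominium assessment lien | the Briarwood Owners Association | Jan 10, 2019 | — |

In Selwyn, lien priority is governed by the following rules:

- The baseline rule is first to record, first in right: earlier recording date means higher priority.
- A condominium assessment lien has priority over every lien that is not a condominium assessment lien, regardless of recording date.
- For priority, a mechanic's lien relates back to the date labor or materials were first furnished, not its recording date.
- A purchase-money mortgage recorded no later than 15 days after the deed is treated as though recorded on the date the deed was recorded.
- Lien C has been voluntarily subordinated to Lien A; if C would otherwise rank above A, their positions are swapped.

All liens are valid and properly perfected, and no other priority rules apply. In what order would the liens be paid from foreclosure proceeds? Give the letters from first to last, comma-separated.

F, E, A, B, D, C

Effective dates: A was recorded 186 days after the deed — beyond 15 days — so no relation-back applies; B is treated as recorded Jan 5, 2018, the work-commencement date; E is treated as recorded Mar 29, 2017, the work-commencement date.
F is a condominium assessment lien and takes priority over every other lien.
Ordering the rest by effective date: E (Mar 29, 2017), C (Dec 25, 2017), B (Jan 5, 2018), D (Aug 27, 2018), A (Apr 23, 2020).
C is senior to A before the subordination, so the two trade places.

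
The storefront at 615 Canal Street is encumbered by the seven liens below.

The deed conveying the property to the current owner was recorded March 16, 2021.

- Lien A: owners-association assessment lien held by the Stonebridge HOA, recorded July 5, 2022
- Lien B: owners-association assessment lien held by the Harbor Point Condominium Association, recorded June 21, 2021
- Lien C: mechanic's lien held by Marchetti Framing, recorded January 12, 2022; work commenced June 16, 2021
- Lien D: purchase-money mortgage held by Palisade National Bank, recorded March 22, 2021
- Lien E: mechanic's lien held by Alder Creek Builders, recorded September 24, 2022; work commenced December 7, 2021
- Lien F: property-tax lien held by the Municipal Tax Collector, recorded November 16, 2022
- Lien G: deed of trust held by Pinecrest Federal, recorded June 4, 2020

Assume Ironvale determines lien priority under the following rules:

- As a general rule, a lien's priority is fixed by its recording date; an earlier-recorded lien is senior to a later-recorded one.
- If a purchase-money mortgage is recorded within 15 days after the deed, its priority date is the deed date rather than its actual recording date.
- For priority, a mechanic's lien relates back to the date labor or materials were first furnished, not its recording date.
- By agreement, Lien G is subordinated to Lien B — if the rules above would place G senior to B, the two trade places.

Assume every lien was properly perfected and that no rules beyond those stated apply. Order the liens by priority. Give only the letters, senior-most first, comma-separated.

Effective dates after the stated exceptions: C relates back to June 16, 2021 (work commenced); D relates back to the deed date March 16, 2021; E is treated as recorded December 7, 2021, the work-commencement date.
Ordering by effective date: G (June 4, 2020), D (March 16, 2021), C (June 16, 2021), B (June 21, 2021), E (December 7, 2021), A (July 5, 2022), F (November 16, 2022).
G would otherwise be senior to B, so under the subordination agreement G and B exchange positions.

B, D, C, G, E, A, F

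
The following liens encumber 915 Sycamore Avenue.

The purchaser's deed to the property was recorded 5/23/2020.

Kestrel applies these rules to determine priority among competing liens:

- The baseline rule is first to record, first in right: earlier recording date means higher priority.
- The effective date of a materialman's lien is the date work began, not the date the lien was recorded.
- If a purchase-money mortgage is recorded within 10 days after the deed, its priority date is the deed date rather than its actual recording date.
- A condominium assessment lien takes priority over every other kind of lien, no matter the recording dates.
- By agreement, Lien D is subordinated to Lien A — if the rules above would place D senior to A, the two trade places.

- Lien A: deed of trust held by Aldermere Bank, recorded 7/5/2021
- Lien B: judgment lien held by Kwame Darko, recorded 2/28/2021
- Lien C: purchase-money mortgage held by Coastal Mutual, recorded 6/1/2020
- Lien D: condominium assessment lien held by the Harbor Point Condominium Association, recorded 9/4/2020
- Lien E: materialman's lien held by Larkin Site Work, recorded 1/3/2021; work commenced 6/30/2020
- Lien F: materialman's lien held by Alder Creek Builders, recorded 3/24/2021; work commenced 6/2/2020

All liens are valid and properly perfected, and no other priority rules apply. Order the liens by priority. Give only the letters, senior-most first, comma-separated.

A, C, F, E, B, D

First, effective dates: C relates back to the deed date 5/23/2020; E relates back to 6/30/2020 (work commenced); F is treated as recorded 6/2/2020, the work-commencement date.
D is a condominium assessment lien and takes priority over every other lien.
Ordering the rest by effective date: C (5/23/2020), F (6/2/2020), E (6/30/2020), B (2/28/2021), A (7/5/2021).
D is senior to A before the subordination, so the two trade places.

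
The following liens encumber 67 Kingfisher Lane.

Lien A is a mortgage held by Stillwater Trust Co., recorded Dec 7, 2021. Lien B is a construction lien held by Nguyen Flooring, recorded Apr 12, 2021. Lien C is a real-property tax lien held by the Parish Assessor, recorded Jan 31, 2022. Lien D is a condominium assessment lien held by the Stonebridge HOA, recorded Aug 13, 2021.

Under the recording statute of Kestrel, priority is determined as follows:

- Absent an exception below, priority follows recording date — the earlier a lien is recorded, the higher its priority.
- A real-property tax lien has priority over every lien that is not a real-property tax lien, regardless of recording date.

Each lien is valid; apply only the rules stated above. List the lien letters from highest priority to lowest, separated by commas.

C, B, D, A

As a real-property tax lien, C is senior to every other lien.
Remaining liens by effective date: B (Apr 12, 2021), D (Aug 13, 2021), A (Dec 7, 2021).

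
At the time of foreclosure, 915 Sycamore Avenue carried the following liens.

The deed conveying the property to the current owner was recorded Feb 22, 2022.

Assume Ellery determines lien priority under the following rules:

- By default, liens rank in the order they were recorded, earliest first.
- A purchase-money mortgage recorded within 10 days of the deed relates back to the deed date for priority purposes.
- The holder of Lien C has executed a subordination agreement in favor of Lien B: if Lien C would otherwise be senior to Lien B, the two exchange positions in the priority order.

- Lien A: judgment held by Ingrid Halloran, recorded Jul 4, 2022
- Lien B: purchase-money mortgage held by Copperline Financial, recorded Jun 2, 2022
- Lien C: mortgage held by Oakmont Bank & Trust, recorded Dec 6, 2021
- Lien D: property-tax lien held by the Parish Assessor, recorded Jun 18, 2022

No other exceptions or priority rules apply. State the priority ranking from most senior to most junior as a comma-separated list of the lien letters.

Effective dates: B was recorded 100 days after the deed, outside the 10-day window, so it keeps its recording date.
Ordering by effective date: C (Dec 6, 2021), B (Jun 2, 2022), D (Jun 18, 2022), A (Jul 4, 2022).
C would otherwise be senior to B, so under the subordination agreement C and B exchange positions.

B, C, D, A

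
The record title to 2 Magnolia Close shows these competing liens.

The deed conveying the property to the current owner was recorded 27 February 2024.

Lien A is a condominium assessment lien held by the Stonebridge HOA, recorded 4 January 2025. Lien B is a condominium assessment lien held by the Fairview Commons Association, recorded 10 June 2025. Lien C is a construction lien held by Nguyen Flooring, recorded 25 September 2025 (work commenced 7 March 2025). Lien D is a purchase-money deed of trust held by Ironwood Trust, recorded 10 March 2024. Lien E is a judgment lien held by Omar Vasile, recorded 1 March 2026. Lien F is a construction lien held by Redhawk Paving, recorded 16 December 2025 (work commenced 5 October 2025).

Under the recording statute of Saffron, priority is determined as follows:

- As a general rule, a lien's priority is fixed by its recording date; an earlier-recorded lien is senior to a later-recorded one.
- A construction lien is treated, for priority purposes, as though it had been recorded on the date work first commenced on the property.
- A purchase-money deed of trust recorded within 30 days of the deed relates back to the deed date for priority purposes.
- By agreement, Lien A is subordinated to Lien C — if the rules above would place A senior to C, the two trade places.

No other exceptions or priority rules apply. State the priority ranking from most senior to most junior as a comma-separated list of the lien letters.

D, C, A, B, F, E

Adjusting effective dates: C relates back to 7 March 2025 (work commenced); D was recorded within the 30-day window, so its effective date is the deed date 27 February 2024; F is treated as recorded 5 October 2025, the work-commencement date.
By effective date, earliest first: D (27 February 2024), A (4 January 2025), C (7 March 2025), B (10 June 2025), F (5 October 2025), E (1 March 2026).
A would otherwise be senior to C, so under the subordination agreement A and C exchange positions.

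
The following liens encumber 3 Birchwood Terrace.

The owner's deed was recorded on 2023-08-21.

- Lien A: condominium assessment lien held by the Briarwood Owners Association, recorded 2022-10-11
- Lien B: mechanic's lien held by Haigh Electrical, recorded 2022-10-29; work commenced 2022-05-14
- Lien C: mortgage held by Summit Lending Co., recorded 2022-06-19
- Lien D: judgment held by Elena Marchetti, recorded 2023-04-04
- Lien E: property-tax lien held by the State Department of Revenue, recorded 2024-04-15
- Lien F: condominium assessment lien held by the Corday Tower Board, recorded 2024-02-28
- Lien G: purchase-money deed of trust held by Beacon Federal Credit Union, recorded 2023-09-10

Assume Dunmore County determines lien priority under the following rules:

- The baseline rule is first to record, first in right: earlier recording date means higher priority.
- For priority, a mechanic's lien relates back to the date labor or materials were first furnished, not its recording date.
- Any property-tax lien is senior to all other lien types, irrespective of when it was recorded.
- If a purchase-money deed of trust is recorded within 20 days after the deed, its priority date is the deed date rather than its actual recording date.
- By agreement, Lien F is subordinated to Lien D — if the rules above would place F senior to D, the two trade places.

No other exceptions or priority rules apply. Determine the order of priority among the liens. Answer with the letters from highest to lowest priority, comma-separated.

Effective dates: B is treated as recorded 2022-05-14, the work-commencement date; G relates back to the deed date 2023-08-21.
As a property-tax lien, E is senior to every other lien.
Among the remaining liens, by effective date: B (2022-05-14), C (2022-06-19), A (2022-10-11), D (2023-04-04), G (2023-08-21), F (2024-02-28).
F already ranks below D; the subordination has no effect.

E, B, C, A, D, G, F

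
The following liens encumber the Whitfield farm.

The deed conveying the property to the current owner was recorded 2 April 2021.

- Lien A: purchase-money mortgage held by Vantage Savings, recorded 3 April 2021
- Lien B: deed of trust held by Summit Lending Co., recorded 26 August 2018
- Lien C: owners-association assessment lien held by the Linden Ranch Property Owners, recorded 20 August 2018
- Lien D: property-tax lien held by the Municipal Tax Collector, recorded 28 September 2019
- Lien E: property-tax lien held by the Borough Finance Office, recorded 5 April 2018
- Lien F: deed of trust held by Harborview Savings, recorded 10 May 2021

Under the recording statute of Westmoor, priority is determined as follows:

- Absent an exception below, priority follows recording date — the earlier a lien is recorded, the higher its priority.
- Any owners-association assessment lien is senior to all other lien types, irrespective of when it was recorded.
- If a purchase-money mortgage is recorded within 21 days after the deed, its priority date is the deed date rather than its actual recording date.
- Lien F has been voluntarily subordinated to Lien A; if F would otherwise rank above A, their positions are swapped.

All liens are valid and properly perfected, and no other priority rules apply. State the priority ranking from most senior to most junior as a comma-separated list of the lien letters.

C, E, B, D, A, F

Adjusting effective dates: A was recorded within the 21-day window, so its effective date is the deed date 2 April 2021.
C is an owners-association assessment lien and takes priority over every other lien.
Ordering the rest by effective date: E (5 April 2018), B (26 August 2018), D (28 September 2019), A (2 April 2021), F (10 May 2021).
Since F is not senior to A, the subordination leaves the order unchanged.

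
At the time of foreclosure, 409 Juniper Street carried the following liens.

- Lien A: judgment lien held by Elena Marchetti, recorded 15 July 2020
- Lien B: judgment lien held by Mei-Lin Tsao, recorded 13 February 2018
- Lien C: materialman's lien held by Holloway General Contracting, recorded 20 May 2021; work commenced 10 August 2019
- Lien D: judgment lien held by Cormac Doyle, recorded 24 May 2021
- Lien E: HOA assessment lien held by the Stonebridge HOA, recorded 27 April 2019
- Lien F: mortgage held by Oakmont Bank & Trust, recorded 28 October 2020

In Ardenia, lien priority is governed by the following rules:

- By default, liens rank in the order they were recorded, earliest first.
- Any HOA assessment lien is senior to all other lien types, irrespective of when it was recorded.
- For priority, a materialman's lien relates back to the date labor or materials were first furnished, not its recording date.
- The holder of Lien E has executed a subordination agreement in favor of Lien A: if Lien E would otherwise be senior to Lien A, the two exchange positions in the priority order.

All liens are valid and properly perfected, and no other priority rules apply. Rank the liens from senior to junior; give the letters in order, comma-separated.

A, B, C, E, F, D

Adjusting effective dates: C's effective date is 10 August 2019, when work began.
E is an HOA assessment lien, so it outranks all other liens regardless of date.
The other liens, earliest effective date first: B (13 February 2018), C (10 August 2019), A (15 July 2020), F (28 October 2020), D (24 May 2021).
E would otherwise be senior to A, so under the subordination agreement E and A exchange positions.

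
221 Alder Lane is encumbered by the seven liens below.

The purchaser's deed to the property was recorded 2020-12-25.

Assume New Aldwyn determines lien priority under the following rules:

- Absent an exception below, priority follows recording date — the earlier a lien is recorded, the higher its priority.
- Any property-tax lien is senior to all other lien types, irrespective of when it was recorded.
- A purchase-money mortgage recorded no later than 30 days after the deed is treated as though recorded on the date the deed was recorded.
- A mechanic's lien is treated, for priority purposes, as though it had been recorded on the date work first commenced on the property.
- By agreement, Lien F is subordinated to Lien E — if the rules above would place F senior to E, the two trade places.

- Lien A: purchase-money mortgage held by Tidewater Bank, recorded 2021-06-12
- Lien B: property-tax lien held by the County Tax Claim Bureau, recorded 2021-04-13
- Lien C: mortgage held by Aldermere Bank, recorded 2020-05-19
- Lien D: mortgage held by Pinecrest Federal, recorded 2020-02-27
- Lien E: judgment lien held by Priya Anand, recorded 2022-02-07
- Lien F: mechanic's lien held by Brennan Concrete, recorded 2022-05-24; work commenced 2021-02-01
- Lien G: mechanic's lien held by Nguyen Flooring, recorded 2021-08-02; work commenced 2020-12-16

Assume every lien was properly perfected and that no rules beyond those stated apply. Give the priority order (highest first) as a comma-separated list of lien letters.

B, D, C, G, E, A, F

First, effective dates: A was recorded 169 days after the deed — beyond 30 days — so no relation-back applies; F's effective date is 2021-02-01, when work began; G's effective date is 2020-12-16, when work began.
B is a property-tax lien, so it outranks all other liens regardless of date.
Ordering the rest by effective date: D (2020-02-27), C (2020-05-19), G (2020-12-16), F (2021-02-01), A (2021-06-12), E (2022-02-07).
Because F would otherwise rank above E, the subordination swaps them.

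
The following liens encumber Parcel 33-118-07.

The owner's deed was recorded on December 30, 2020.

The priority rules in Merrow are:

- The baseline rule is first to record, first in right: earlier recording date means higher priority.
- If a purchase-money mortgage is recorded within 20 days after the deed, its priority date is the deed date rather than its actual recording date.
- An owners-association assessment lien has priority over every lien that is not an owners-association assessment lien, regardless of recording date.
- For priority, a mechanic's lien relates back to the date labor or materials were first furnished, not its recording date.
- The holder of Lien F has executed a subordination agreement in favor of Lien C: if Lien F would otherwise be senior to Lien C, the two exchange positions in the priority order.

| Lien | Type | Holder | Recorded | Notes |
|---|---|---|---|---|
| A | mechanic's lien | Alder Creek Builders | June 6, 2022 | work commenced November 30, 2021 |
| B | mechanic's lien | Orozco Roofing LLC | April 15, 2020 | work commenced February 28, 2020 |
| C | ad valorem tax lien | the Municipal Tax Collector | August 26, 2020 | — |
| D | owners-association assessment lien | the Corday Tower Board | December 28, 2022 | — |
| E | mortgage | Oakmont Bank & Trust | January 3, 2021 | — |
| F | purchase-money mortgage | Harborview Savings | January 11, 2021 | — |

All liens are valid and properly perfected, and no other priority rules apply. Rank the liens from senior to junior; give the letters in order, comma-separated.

First, effective dates: A is treated as recorded November 30, 2021, the work-commencement date; B is treated as recorded February 28, 2020, the work-commencement date; F was recorded within the 20-day window, so its effective date is the deed date December 30, 2020.
D is an owners-association assessment lien, so it outranks all other liens regardless of date.
Remaining liens by effective date: B (February 28, 2020), C (August 26, 2020), F (December 30, 2020), E (January 3, 2021), A (November 30, 2021).
F already ranks below C; the subordination has no effect.

D, B, C, F, E, A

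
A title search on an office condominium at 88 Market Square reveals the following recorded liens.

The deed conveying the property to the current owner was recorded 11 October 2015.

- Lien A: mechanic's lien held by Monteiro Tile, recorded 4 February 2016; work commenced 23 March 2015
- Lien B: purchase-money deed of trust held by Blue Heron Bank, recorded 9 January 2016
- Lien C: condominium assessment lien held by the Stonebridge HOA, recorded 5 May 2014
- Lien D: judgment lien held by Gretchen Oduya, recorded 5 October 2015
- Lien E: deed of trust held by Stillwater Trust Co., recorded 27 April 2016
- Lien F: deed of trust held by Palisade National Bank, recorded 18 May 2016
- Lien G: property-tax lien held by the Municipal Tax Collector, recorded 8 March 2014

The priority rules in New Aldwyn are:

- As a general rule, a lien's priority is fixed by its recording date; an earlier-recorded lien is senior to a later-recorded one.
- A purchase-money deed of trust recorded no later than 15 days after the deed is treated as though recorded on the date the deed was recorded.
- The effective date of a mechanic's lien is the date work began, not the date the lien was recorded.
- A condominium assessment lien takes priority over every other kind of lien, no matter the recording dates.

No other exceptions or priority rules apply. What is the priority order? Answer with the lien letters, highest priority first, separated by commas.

Effective dates after the stated exceptions: A is treated as recorded 23 March 2015, the work-commencement date; B was recorded 90 days after the deed, outside the 15-day window, so it keeps its recording date.
C is a condominium assessment lien and takes priority over every other lien.
Remaining liens by effective date: G (8 March 2014), A (23 March 2015), D (5 October 2015), B (9 January 2016), E (27 April 2016), F (18 May 2016).

C, G, A, D, B, E, F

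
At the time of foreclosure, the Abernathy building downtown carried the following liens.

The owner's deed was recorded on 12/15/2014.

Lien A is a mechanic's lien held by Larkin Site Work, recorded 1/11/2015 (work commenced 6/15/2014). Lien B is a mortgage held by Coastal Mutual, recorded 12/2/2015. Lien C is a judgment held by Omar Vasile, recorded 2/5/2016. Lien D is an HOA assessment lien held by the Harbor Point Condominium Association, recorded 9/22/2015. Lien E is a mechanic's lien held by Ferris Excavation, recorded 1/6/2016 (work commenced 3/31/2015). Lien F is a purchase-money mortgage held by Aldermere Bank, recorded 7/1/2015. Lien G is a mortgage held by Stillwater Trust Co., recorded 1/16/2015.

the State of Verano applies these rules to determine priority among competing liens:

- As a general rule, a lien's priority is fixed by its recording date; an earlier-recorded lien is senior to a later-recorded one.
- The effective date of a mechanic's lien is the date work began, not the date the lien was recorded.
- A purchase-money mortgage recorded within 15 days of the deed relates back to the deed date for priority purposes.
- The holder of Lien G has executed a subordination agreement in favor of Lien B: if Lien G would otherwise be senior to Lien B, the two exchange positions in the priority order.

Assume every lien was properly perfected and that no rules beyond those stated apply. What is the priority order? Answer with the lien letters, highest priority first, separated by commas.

Effective dates after the stated exceptions: A relates back to 6/15/2014 (work commenced); E relates back to 3/31/2015 (work commenced); F was recorded 198 days after the deed — beyond 15 days — so no relation-back applies.
By effective date, earliest first: A (6/15/2014), G (1/16/2015), E (3/31/2015), F (7/1/2015), D (9/22/2015), B (12/2/2015), C (2/5/2016).
Because G would otherwise rank above B, the subordination swaps them.

A, B, E, F, D, G, C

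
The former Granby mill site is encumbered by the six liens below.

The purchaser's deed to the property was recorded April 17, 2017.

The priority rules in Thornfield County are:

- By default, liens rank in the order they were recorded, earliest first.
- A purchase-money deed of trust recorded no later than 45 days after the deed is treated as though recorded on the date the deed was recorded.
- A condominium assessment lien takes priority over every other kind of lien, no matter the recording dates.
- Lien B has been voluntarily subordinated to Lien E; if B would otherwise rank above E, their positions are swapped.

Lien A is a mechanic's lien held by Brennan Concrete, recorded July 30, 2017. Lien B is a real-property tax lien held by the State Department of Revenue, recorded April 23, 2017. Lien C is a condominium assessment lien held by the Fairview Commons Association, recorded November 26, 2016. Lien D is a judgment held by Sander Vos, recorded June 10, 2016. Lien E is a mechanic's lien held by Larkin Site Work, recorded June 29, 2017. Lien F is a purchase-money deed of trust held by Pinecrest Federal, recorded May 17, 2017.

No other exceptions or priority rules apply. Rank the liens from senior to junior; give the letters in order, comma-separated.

C, D, F, E, B, A

First, effective dates: F's effective date is the deed date, April 17, 2017.
C, as a condominium assessment lien, has superpriority and ranks first.
The other liens, earliest effective date first: D (June 10, 2016), F (April 17, 2017), B (April 23, 2017), E (June 29, 2017), A (July 30, 2017).
The subordination applies — B was senior to E — so B and E swap.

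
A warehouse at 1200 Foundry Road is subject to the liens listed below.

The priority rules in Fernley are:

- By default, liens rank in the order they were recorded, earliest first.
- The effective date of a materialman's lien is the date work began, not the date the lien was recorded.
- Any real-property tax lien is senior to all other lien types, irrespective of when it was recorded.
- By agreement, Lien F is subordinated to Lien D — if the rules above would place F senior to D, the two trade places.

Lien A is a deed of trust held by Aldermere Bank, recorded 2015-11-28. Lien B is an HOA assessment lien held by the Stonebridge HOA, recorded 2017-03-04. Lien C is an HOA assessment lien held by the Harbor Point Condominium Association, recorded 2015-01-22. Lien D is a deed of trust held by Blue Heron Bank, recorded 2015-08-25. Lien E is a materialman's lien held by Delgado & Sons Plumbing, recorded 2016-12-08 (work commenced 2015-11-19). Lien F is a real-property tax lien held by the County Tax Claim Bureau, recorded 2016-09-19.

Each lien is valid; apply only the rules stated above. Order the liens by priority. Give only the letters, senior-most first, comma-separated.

First, effective dates: E's effective date is 2015-11-19, when work began.
F is a real-property tax lien and takes priority over every other lien.
The other liens, earliest effective date first: C (2015-01-22), D (2015-08-25), E (2015-11-19), A (2015-11-28), B (2017-03-04).
The subordination applies — F was senior to D — so F and D swap.

D, C, F, E, A, B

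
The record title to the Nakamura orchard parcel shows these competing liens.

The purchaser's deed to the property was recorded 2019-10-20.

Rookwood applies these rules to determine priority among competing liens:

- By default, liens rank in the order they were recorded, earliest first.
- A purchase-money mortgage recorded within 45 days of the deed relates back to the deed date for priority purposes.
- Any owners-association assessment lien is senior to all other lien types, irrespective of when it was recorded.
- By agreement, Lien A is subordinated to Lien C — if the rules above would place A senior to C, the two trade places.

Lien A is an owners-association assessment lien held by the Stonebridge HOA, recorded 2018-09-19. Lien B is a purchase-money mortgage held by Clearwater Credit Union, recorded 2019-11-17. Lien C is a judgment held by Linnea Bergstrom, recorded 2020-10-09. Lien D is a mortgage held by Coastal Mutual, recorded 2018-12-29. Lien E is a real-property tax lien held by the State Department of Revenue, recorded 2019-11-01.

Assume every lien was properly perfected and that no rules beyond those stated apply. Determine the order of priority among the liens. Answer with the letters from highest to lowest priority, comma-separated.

First, effective dates: B relates back to the deed date 2019-10-20.
As an owners-association assessment lien, A is senior to every other lien.
Remaining liens by effective date: D (2018-12-29), B (2019-10-20), E (2019-11-01), C (2020-10-09).
A would otherwise be senior to C, so under the subordination agreement A and C exchange positions.

C, D, B, E, A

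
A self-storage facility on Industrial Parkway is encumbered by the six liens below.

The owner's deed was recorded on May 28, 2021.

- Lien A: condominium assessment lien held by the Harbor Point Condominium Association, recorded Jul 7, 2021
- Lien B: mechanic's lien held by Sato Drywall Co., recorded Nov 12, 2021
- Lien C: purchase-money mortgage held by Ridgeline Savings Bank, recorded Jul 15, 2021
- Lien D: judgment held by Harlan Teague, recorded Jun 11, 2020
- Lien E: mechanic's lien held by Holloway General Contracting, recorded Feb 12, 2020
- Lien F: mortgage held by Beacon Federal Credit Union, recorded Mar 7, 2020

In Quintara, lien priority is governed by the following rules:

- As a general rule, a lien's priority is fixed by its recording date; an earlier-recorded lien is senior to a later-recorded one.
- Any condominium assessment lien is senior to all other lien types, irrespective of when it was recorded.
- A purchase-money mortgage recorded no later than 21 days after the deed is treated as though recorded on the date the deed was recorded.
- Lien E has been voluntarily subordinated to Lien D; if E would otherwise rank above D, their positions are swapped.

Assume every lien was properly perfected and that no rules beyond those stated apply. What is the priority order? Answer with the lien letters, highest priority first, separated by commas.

A, D, F, E, C, B

First, effective dates: C was recorded 48 days after the deed — beyond 21 days — so no relation-back applies.
A is a condominium assessment lien, so it outranks all other liens regardless of date.
Ordering the rest by effective date: E (Feb 12, 2020), F (Mar 7, 2020), D (Jun 11, 2020), C (Jul 15, 2021), B (Nov 12, 2021).
E is senior to D before the subordination, so the two trade places.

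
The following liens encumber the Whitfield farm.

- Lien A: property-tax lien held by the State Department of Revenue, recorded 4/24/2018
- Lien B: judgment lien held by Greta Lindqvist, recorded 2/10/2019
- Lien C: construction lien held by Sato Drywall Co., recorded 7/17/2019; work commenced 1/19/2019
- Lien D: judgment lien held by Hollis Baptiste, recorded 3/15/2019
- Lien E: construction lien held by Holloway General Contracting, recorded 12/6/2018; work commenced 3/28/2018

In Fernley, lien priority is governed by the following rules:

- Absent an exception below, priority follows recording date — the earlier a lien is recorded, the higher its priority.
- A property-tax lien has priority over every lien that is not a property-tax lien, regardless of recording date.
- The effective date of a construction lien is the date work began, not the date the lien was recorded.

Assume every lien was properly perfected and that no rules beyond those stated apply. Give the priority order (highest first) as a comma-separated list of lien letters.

First, effective dates: C relates back to 1/19/2019 (work commenced); E relates back to 3/28/2018 (work commenced).
A, as a property-tax lien, has superpriority and ranks first.
The other liens, earliest effective date first: E (3/28/2018), C (1/19/2019), B (2/10/2019), D (3/15/2019).

A, E, C, B, D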